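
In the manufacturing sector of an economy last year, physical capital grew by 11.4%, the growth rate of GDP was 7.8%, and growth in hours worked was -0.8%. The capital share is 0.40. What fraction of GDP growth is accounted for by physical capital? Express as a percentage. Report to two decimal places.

Physical capital contributed 0.4 × 11.4 = 4.56 pp.
Share of growth = 4.56 / 7.8 × 100 = 58.4615%.

Physical capital accounted for 58.46% of growth.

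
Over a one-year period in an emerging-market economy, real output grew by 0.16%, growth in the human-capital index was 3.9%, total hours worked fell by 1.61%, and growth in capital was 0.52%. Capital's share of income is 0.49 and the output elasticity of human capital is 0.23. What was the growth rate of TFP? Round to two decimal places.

Labor's share = 1 − 0.49 − 0.23 = 0.28.
Capital: 0.49 × 0.52 = 0.2548 pp.
The human-capital index: 0.23 × 3.9 = 0.897 pp.
Total hours worked: 0.28 × (-1.61) = -0.4508 pp.
TFP growth = 0.16 − 0.701 = -0.541%.

-0.54%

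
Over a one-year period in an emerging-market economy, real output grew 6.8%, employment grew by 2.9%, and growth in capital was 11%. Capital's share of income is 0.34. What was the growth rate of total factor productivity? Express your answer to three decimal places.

Labor's share = 1 − 0.34 = 0.66.
Capital: 0.34 × 11 = 3.74 pp.
Employment: 0.66 × 2.9 = 1.914 pp.
TFP growth = 6.8 − 5.654 = 1.146%.

1.146%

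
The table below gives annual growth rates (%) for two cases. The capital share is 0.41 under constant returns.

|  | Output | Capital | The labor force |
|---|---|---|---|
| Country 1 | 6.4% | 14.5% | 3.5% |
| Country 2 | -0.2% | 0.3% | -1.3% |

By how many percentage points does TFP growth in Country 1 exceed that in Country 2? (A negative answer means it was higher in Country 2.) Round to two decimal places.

-2.05 percentage points

Labor's share = 1 − 0.41 = 0.59.
Country 1: TFP = 6.4 − 5.945 − 2.065 = -1.61%.
Country 2: TFP = -0.2 − 0.123 + 0.767 = 0.444%.
Difference = -1.61 − (0.444) = -2.054 pp.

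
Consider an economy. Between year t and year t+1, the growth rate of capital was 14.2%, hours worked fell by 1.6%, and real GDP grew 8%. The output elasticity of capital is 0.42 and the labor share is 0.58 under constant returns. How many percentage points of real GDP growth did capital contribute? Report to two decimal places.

Contribution = share × growth = 0.42 × 14.2 = 5.964 pp.

5.96 pp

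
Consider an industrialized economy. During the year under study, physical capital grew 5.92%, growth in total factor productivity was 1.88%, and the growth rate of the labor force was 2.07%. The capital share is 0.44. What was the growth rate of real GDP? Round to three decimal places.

Real GDP growth was 5.644%.

Labor's share = 1 − 0.44 = 0.56.
Physical capital: 0.44 × 5.92 = 2.6048 pp.
The labor force: 0.56 × 2.07 = 1.1592 pp.
Output growth = 1.88 + 3.764 = 5.644%.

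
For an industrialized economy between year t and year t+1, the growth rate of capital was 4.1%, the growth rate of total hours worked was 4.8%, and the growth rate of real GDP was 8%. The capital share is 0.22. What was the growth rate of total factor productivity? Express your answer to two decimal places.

Labor's share = 1 − 0.22 = 0.78.
Capital: 0.22 × 4.1 = 0.902 pp.
Total hours worked: 0.78 × 4.8 = 3.744 pp.
TFP growth = 8 − 4.646 = 3.354%.

3.35%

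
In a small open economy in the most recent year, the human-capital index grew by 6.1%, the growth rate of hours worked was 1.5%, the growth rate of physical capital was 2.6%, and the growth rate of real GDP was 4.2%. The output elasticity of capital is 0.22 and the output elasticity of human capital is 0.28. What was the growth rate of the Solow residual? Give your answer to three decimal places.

Labor's share = 1 − 0.22 − 0.28 = 0.5.
Physical capital: 0.22 × 2.6 = 0.572 pp.
The human-capital index: 0.28 × 6.1 = 1.708 pp.
Hours worked: 0.5 × 1.5 = 0.75 pp.
TFP growth = 4.2 − 3.03 = 1.17%.

The Solow residual grew 1.170%.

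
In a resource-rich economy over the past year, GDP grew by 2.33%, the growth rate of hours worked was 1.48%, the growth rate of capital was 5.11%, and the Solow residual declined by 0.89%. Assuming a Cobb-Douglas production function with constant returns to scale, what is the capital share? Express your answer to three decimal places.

gY = gA + α·gK + (1−α)·gL, so gY − gA − gL = α(gK − gL).
2.33 + 0.89 − 1.48 = α × (5.11 − 1.48).
1.74 = 3.63 α, so α = 0.47934.

α = 0.479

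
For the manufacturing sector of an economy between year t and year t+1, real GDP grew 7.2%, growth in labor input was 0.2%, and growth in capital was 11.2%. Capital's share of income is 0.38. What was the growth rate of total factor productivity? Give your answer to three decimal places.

2.820%

Labor's share = 1 − 0.38 = 0.62.
Capital: 0.38 × 11.2 = 4.256 pp.
Labor input: 0.62 × 0.2 = 0.124 pp.
TFP growth = 7.2 − 4.38 = 2.82%.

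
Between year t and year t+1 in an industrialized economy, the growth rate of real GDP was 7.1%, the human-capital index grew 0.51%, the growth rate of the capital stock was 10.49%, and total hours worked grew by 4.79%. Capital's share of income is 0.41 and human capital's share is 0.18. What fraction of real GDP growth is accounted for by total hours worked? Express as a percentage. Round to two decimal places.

Total hours worked accounted for 27.66% of growth.

Labor's share = 1 − 0.41 − 0.18 = 0.41.
Total hours worked contributed 0.41 × 4.79 = 1.9639 pp.
Share of growth = 1.9639 / 7.1 × 100 = 27.6606%.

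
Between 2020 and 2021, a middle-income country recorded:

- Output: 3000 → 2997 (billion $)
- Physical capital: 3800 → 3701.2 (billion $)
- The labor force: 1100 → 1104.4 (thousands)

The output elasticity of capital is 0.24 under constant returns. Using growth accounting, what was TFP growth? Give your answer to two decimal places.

0.22%

Output growth = (2997 − 3000) / 3000 = -0.1%.
Physical capital growth = (3701.2 − 3800) / 3800 = -2.6%.
The labor force growth = (1104.4 − 1100) / 1100 = 0.4%.
Labor's share = 1 − 0.24 = 0.76.
Physical capital: 0.24 × (-2.6) = -0.624 pp.
The labor force: 0.76 × 0.4 = 0.304 pp.
TFP growth = -0.1 + 0.32 = 0.22%.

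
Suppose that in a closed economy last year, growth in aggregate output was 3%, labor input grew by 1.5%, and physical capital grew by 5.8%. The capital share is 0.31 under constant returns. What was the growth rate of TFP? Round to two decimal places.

TFP growth was 0.17%.

Labor's share = 1 − 0.31 = 0.69.
Physical capital: 0.31 × 5.8 = 1.798 pp.
Labor input: 0.69 × 1.5 = 1.035 pp.
TFP growth = 3 − 2.833 = 0.167%.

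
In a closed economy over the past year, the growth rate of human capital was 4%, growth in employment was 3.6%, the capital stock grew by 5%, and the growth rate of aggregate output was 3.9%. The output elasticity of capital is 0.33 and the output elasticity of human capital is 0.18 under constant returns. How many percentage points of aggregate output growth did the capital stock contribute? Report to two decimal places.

1.65 percentage points

Contribution = share × growth = 0.33 × 5 = 1.65 pp.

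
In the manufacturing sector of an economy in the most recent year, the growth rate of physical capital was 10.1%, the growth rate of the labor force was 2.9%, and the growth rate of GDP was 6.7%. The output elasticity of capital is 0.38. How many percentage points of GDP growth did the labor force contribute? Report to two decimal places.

Labor's share = 1 − 0.38 = 0.62.
Contribution = share × growth = 0.62 × 2.9 = 1.798 pp.

1.80 percentage points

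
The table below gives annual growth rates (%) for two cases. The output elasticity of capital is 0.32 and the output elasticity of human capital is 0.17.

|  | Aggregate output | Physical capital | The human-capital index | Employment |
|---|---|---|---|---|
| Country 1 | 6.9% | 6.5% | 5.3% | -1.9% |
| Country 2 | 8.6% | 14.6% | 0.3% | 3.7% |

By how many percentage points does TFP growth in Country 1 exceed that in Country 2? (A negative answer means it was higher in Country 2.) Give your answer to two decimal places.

2.90 percentage points

Labor's share = 1 − 0.32 − 0.17 = 0.51.
Country 1: TFP = 6.9 − 2.08 − 0.901 + 0.969 = 4.888%.
Country 2: TFP = 8.6 − 4.672 − 0.051 − 1.887 = 1.99%.
Difference = 4.888 − (1.99) = 2.898 pp.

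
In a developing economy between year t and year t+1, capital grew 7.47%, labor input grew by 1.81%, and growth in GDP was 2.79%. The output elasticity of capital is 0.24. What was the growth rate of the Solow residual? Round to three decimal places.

Labor's share = 1 − 0.24 = 0.76.
Capital: 0.24 × 7.47 = 1.7928 pp.
Labor input: 0.76 × 1.81 = 1.3756 pp.
TFP growth = 2.79 − 3.1684 = -0.3784%.

-0.378%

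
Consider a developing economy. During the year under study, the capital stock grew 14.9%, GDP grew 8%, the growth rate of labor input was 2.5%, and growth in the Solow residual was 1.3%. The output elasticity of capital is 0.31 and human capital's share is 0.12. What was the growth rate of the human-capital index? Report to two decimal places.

5.47%

Labor's share = 1 − 0.31 − 0.12 = 0.57.
gY = gA + 0.31×14.9 + 0.57×2.5 + 0.12×g.
0.12×g = 8 − 1.3 − 6.044 = 0.656.
g = 0.656 / 0.12 = 5.4667%.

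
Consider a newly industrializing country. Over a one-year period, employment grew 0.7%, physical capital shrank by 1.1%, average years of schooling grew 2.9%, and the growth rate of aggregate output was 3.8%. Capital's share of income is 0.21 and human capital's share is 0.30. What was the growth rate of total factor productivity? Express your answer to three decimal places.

Labor's share = 1 − 0.21 − 0.3 = 0.49.
Physical capital: 0.21 × (-1.1) = -0.231 pp.
Average years of schooling: 0.3 × 2.9 = 0.87 pp.
Employment: 0.49 × 0.7 = 0.343 pp.
TFP growth = 3.8 − 0.982 = 2.818%.

2.818%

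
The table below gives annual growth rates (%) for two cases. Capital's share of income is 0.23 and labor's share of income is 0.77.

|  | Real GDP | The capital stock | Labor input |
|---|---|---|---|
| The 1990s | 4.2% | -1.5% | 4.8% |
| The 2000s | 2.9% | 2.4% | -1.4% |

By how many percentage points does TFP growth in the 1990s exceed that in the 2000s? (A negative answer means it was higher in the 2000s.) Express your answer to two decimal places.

-2.58 percentage points

Labor's share = 1 − 0.23 = 0.77.
The 1990s: TFP = 4.2 + 0.345 − 3.696 = 0.849%.
The 2000s: TFP = 2.9 − 0.552 + 1.078 = 3.426%.
Difference = 0.849 − (3.426) = -2.577 pp.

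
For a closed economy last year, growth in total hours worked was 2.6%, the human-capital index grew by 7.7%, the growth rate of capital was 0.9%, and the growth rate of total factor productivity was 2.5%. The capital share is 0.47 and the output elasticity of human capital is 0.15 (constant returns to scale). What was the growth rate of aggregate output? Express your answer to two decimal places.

5.07%

Labor's share = 1 − 0.47 − 0.15 = 0.38.
Capital: 0.47 × 0.9 = 0.423 pp.
The human-capital index: 0.15 × 7.7 = 1.155 pp.
Total hours worked: 0.38 × 2.6 = 0.988 pp.
Output growth = 2.5 + 2.566 = 5.066%.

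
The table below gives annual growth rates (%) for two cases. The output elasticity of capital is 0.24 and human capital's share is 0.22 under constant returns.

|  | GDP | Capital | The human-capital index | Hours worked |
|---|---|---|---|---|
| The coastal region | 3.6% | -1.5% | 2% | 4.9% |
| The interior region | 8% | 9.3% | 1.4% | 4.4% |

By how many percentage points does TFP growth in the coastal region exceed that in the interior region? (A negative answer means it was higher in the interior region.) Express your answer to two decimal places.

-2.21 percentage points

Labor's share = 1 − 0.24 − 0.22 = 0.54.
The coastal region: TFP = 3.6 + 0.36 − 0.44 − 2.646 = 0.874%.
The interior region: TFP = 8 − 2.232 − 0.308 − 2.376 = 3.084%.
Difference = 0.874 − (3.084) = -2.21 pp.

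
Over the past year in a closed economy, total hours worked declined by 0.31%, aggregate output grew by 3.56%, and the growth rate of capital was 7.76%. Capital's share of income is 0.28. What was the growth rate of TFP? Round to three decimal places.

TFP growth was 1.610%.

Labor's share = 1 − 0.28 = 0.72.
Capital: 0.28 × 7.76 = 2.1728 pp.
Total hours worked: 0.72 × (-0.31) = -0.2232 pp.
TFP growth = 3.56 − 1.9496 = 1.6104%.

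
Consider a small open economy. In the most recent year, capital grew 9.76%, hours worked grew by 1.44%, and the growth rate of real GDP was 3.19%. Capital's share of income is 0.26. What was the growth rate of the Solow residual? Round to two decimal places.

-0.41%

Labor's share = 1 − 0.26 = 0.74.
Capital: 0.26 × 9.76 = 2.5376 pp.
Hours worked: 0.74 × 1.44 = 1.0656 pp.
TFP growth = 3.19 − 3.6032 = -0.4132%.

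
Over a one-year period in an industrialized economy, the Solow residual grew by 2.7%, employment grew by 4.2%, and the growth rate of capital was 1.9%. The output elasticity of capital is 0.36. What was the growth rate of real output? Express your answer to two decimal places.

6.07%

Labor's share = 1 − 0.36 = 0.64.
Capital: 0.36 × 1.9 = 0.684 pp.
Employment: 0.64 × 4.2 = 2.688 pp.
Output growth = 2.7 + 3.372 = 6.072%.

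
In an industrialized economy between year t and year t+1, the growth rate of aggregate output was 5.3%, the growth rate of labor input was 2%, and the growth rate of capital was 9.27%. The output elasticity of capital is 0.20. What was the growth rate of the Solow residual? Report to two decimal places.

Labor's share = 1 − 0.2 = 0.8.
Capital: 0.2 × 9.27 = 1.854 pp.
Labor input: 0.8 × 2 = 1.6 pp.
TFP growth = 5.3 − 3.454 = 1.846%.

1.85%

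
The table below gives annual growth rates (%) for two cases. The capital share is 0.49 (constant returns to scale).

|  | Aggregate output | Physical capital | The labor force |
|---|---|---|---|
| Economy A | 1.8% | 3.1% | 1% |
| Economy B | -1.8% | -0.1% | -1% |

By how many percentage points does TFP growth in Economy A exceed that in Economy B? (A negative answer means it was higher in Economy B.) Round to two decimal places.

1.01 percentage points

Labor's share = 1 − 0.49 = 0.51.
Economy A: TFP = 1.8 − 1.519 − 0.51 = -0.229%.
Economy B: TFP = -1.8 + 0.049 + 0.51 = -1.241%.
Difference = -0.229 − (-1.241) = 1.012 pp.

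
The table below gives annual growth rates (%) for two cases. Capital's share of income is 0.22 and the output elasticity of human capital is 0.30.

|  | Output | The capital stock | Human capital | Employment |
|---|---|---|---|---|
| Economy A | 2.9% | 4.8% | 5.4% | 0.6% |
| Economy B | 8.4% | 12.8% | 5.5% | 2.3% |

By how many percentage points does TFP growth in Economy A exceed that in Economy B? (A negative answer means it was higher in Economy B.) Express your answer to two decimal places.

Labor's share = 1 − 0.22 − 0.3 = 0.48.
Economy A: TFP = 2.9 − 1.056 − 1.62 − 0.288 = -0.064%.
Economy B: TFP = 8.4 − 2.816 − 1.65 − 1.104 = 2.83%.
Difference = -0.064 − (2.83) = -2.894 pp.

-2.89 percentage points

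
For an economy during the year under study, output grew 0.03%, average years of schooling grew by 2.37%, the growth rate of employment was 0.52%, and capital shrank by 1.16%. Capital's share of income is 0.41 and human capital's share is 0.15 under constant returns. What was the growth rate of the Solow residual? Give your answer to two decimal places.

-0.08%

Labor's share = 1 − 0.41 − 0.15 = 0.44.
Capital: 0.41 × (-1.16) = -0.4756 pp.
Average years of schooling: 0.15 × 2.37 = 0.3555 pp.
Employment: 0.44 × 0.52 = 0.2288 pp.
TFP growth = 0.03 − 0.1087 = -0.0787%.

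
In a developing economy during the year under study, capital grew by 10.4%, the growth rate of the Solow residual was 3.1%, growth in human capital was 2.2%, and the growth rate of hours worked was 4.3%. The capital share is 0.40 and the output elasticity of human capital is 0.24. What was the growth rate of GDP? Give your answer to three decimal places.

Labor's share = 1 − 0.4 − 0.24 = 0.36.
Capital: 0.4 × 10.4 = 4.16 pp.
Human capital: 0.24 × 2.2 = 0.528 pp.
Hours worked: 0.36 × 4.3 = 1.548 pp.
Output growth = 3.1 + 6.236 = 9.336%.

GDP grew 9.336%.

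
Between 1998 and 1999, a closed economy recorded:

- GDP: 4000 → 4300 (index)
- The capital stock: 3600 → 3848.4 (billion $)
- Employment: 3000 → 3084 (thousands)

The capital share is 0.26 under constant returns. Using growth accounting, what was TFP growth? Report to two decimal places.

TFP growth was 3.63%.

GDP growth = (4300 − 4000) / 4000 = 7.5%.
The capital stock growth = (3848.4 − 3600) / 3600 = 6.9%.
Employment growth = (3084 − 3000) / 3000 = 2.8%.
Labor's share = 1 − 0.26 = 0.74.
The capital stock: 0.26 × 6.9 = 1.794 pp.
Employment: 0.74 × 2.8 = 2.072 pp.
TFP growth = 7.5 − 3.866 = 3.634%.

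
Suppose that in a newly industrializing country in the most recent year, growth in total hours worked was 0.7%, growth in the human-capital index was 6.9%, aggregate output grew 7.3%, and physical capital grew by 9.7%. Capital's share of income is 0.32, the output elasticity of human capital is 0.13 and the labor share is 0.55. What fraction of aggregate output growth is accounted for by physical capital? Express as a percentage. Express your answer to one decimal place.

Physical capital contributed 0.32 × 9.7 = 3.104 pp.
Share of growth = 3.104 / 7.3 × 100 = 42.521%.

Physical capital accounted for 42.5% of growth.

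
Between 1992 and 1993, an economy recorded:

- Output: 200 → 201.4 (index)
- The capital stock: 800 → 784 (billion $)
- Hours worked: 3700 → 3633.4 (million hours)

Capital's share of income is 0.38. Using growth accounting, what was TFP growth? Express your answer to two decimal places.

TFP growth was 2.58%.

Output growth = (201.4 − 200) / 200 = 0.7%.
The capital stock growth = (784 − 800) / 800 = -2%.
Hours worked growth = (3633.4 − 3700) / 3700 = -1.8%.
Labor's share = 1 − 0.38 = 0.62.
The capital stock: 0.38 × (-2) = -0.76 pp.
Hours worked: 0.62 × (-1.8) = -1.116 pp.
TFP growth = 0.7 + 1.876 = 2.576%.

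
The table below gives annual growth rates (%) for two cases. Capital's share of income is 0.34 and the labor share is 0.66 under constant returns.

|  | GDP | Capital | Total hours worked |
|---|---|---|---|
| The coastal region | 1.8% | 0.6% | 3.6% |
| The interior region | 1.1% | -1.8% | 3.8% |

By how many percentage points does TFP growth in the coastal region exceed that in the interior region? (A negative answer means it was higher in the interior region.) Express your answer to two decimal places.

0.02 percentage points

Labor's share = 1 − 0.34 = 0.66.
The coastal region: TFP = 1.8 − 0.204 − 2.376 = -0.78%.
The interior region: TFP = 1.1 + 0.612 − 2.508 = -0.796%.
Difference = -0.78 − (-0.796) = 0.016 pp.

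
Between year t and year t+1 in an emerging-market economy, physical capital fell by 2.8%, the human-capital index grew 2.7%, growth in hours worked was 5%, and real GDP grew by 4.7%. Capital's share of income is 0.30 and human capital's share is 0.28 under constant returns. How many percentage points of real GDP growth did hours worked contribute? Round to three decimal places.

Labor's share = 1 − 0.3 − 0.28 = 0.42.
Contribution = share × growth = 0.42 × 5 = 2.1 pp.

2.100 percentage points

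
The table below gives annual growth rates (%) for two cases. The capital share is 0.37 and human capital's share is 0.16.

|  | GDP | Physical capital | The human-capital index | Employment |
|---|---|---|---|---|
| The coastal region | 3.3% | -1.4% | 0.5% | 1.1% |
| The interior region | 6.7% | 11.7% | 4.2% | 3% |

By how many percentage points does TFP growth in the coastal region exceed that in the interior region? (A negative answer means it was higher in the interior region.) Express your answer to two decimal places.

2.93 percentage points

Labor's share = 1 − 0.37 − 0.16 = 0.47.
The coastal region: TFP = 3.3 + 0.518 − 0.08 − 0.517 = 3.221%.
The interior region: TFP = 6.7 − 4.329 − 0.672 − 1.41 = 0.289%.
Difference = 3.221 − (0.289) = 2.932 pp.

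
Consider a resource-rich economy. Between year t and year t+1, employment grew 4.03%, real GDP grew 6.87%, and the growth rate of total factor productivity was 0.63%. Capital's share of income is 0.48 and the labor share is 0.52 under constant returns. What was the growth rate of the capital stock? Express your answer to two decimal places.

8.63%

Labor's share = 1 − 0.48 = 0.52.
gY = gA + 0.52×4.03 + 0.48×g.
0.48×g = 6.87 − 0.63 − 2.0956 = 4.1444.
g = 4.1444 / 0.48 = 8.6342%.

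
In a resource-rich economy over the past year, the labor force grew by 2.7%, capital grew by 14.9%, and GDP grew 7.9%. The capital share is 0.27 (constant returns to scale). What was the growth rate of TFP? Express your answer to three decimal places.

Labor's share = 1 − 0.27 = 0.73.
Capital: 0.27 × 14.9 = 4.023 pp.
The labor force: 0.73 × 2.7 = 1.971 pp.
TFP growth = 7.9 − 5.994 = 1.906%.

1.906%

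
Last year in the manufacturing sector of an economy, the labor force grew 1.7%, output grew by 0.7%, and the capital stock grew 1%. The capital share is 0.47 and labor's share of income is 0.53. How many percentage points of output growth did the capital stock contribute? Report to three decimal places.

0.470 pp

Contribution = share × growth = 0.47 × 1 = 0.47 pp.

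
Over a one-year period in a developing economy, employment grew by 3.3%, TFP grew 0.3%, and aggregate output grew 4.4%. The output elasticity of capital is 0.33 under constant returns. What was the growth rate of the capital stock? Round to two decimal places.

5.72%

Labor's share = 1 − 0.33 = 0.67.
gY = gA + 0.67×3.3 + 0.33×g.
0.33×g = 4.4 − 0.3 − 2.211 = 1.889.
g = 1.889 / 0.33 = 5.7242%.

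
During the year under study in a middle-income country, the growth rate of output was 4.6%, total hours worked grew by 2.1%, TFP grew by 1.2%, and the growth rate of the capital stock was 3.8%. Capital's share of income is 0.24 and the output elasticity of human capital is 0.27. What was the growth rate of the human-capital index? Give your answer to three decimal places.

5.404%

Labor's share = 1 − 0.24 − 0.27 = 0.49.
gY = gA + 0.24×3.8 + 0.49×2.1 + 0.27×g.
0.27×g = 4.6 − 1.2 − 1.941 = 1.459.
g = 1.459 / 0.27 = 5.4037%.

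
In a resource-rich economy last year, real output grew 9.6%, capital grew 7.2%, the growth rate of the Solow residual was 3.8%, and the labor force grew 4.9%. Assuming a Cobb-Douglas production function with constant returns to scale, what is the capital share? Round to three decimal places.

gY = gA + α·gK + (1−α)·gL, so gY − gA − gL = α(gK − gL).
9.6 − 3.8 − 4.9 = α × (7.2 − 4.9).
0.9 = 2.3 α, so α = 0.3913.

The capital share is 0.391.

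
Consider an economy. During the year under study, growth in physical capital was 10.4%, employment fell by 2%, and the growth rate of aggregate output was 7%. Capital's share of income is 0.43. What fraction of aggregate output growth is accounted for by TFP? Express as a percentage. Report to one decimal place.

Labor's share = 1 − 0.43 = 0.57.
Physical capital: 0.43 × 10.4 = 4.472 pp.
Employment: 0.57 × (-2) = -1.14 pp.
TFP growth = 7 − 3.332 = 3.668%.
TFP share of growth = 3.668 / 7 × 100 = 52.4%.

TFP accounted for 52.4% of growth.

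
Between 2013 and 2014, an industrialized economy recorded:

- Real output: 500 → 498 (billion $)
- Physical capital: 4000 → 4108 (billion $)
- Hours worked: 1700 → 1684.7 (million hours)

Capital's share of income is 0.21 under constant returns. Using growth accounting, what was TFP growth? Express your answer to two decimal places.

-0.26%

Real output growth = (498 − 500) / 500 = -0.4%.
Physical capital growth = (4108 − 4000) / 4000 = 2.7%.
Hours worked growth = (1684.7 − 1700) / 1700 = -0.9%.
Labor's share = 1 − 0.21 = 0.79.
Physical capital: 0.21 × 2.7 = 0.567 pp.
Hours worked: 0.79 × (-0.9) = -0.711 pp.
TFP growth = -0.4 + 0.144 = -0.256%.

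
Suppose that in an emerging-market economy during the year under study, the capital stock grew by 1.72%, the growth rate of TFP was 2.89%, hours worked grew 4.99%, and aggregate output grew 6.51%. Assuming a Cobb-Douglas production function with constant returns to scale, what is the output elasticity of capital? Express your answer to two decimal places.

0.42

gY = gA + α·gK + (1−α)·gL, so gY − gA − gL = α(gK − gL).
6.51 − 2.89 − 4.99 = α × (1.72 − 4.99).
-1.37 = -3.27 α, so α = 0.419.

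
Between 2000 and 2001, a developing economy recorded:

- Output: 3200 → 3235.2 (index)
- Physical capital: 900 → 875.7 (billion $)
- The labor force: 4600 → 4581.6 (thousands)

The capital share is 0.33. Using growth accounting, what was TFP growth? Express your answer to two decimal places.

TFP growth was 2.26%.

Output growth = (3235.2 − 3200) / 3200 = 1.1%.
Physical capital growth = (875.7 − 900) / 900 = -2.7%.
The labor force growth = (4581.6 − 4600) / 4600 = -0.4%.
Labor's share = 1 − 0.33 = 0.67.
Physical capital: 0.33 × (-2.7) = -0.891 pp.
The labor force: 0.67 × (-0.4) = -0.268 pp.
TFP growth = 1.1 + 1.159 = 2.259%.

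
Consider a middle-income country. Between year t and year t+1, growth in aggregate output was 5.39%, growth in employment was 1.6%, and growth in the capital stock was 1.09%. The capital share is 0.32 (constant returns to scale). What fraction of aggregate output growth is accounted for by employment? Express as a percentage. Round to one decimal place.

Labor's share = 1 − 0.32 = 0.68.
Employment contributed 0.68 × 1.6 = 1.088 pp.
Share of growth = 1.088 / 5.39 × 100 = 20.186%.

Employment accounted for 20.2% of growth.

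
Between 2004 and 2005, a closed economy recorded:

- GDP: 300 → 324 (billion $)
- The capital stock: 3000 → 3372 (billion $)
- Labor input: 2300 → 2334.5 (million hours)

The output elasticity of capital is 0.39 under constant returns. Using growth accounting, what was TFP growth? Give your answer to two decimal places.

GDP growth = (324 − 300) / 300 = 8%.
The capital stock growth = (3372 − 3000) / 3000 = 12.4%.
Labor input growth = (2334.5 − 2300) / 2300 = 1.5%.
Labor's share = 1 − 0.39 = 0.61.
The capital stock: 0.39 × 12.4 = 4.836 pp.
Labor input: 0.61 × 1.5 = 0.915 pp.
TFP growth = 8 − 5.751 = 2.249%.

2.25%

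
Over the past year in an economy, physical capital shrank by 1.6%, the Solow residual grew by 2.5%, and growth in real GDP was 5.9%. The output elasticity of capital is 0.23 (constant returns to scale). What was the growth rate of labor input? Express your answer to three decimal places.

Labor input growth was 4.894%.

Labor's share = 1 − 0.23 = 0.77.
gY = gA + 0.23×(-1.6) + 0.77×g.
0.77×g = 5.9 − 2.5 + 0.368 = 3.768.
g = 3.768 / 0.77 = 4.89351%.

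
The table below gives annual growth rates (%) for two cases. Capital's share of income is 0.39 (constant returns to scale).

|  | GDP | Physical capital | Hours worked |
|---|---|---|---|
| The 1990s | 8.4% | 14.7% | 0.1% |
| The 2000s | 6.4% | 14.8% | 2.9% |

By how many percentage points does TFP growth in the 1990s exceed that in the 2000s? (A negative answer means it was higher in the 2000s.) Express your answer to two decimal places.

3.75 percentage points

Labor's share = 1 − 0.39 = 0.61.
The 1990s: TFP = 8.4 − 5.733 − 0.061 = 2.606%.
The 2000s: TFP = 6.4 − 5.772 − 1.769 = -1.141%.
Difference = 2.606 − (-1.141) = 3.747 pp.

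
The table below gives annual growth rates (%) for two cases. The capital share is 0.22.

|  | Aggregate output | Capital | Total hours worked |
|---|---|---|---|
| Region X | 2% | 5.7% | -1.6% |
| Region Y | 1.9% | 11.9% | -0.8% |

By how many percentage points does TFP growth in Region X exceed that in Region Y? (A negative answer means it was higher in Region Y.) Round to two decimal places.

Labor's share = 1 − 0.22 = 0.78.
Region X: TFP = 2 − 1.254 + 1.248 = 1.994%.
Region Y: TFP = 1.9 − 2.618 + 0.624 = -0.094%.
Difference = 1.994 − (-0.094) = 2.088 pp.

2.09 percentage points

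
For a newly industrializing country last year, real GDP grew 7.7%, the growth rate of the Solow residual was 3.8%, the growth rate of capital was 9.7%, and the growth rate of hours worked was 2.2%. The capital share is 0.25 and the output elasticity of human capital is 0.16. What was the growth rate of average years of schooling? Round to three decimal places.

Labor's share = 1 − 0.25 − 0.16 = 0.59.
gY = gA + 0.25×9.7 + 0.59×2.2 + 0.16×g.
0.16×g = 7.7 − 3.8 − 3.723 = 0.177.
g = 0.177 / 0.16 = 1.10625%.

Average years of schooling growth was 1.106%.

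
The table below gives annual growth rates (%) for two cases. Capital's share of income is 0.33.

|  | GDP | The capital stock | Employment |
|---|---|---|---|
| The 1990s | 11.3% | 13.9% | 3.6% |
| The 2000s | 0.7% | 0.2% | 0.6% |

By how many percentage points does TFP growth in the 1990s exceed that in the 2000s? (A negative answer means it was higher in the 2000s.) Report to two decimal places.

4.07 percentage points

Labor's share = 1 − 0.33 = 0.67.
The 1990s: TFP = 11.3 − 4.587 − 2.412 = 4.301%.
The 2000s: TFP = 0.7 − 0.066 − 0.402 = 0.232%.
Difference = 4.301 − (0.232) = 4.069 pp.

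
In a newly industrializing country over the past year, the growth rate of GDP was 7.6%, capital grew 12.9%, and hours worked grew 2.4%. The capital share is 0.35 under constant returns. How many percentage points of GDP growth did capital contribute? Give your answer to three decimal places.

4.515 pp

Contribution = share × growth = 0.35 × 12.9 = 4.515 pp.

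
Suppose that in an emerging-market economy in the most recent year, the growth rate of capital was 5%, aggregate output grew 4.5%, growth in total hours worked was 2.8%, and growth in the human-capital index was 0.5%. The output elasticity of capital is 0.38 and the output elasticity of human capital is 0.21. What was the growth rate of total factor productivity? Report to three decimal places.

Labor's share = 1 − 0.38 − 0.21 = 0.41.
Capital: 0.38 × 5 = 1.9 pp.
The human-capital index: 0.21 × 0.5 = 0.105 pp.
Total hours worked: 0.41 × 2.8 = 1.148 pp.
TFP growth = 4.5 − 3.153 = 1.347%.

1.347%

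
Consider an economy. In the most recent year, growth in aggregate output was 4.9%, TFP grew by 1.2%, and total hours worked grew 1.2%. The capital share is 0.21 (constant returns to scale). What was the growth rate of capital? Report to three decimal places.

13.105%

Labor's share = 1 − 0.21 = 0.79.
gY = gA + 0.79×1.2 + 0.21×g.
0.21×g = 4.9 − 1.2 − 0.948 = 2.752.
g = 2.752 / 0.21 = 13.10476%.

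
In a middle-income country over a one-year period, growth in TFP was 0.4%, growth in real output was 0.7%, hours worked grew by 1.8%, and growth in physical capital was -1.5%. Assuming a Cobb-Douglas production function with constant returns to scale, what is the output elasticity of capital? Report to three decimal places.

gY = gA + α·gK + (1−α)·gL, so gY − gA − gL = α(gK − gL).
0.7 − 0.4 − 1.8 = α × (-1.5 − 1.8).
-1.5 = -3.3 α, so α = 0.45455.

α = 0.455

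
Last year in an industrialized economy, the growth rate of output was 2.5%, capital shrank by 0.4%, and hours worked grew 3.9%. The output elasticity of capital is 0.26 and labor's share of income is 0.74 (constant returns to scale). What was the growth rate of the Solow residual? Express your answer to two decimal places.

Labor's share = 1 − 0.26 = 0.74.
Capital: 0.26 × (-0.4) = -0.104 pp.
Hours worked: 0.74 × 3.9 = 2.886 pp.
TFP growth = 2.5 − 2.782 = -0.282%.

-0.28%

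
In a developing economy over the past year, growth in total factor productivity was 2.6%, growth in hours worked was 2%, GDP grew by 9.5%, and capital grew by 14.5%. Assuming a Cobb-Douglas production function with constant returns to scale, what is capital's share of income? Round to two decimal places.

gY = gA + α·gK + (1−α)·gL, so gY − gA − gL = α(gK − gL).
9.5 − 2.6 − 2 = α × (14.5 − 2).
4.9 = 12.5 α, so α = 0.392.

Capital's share of income is 0.39.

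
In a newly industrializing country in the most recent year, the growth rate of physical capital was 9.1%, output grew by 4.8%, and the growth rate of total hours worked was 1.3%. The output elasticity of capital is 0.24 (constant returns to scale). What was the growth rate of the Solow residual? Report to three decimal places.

1.628%

Labor's share = 1 − 0.24 = 0.76.
Physical capital: 0.24 × 9.1 = 2.184 pp.
Total hours worked: 0.76 × 1.3 = 0.988 pp.
TFP growth = 4.8 − 3.172 = 1.628%.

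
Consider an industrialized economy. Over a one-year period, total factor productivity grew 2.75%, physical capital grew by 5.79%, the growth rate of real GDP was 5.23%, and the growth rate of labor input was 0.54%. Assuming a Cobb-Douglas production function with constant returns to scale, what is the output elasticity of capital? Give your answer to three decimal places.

gY = gA + α·gK + (1−α)·gL, so gY − gA − gL = α(gK − gL).
5.23 − 2.75 − 0.54 = α × (5.79 − 0.54).
1.94 = 5.25 α, so α = 0.36952.

α = 0.370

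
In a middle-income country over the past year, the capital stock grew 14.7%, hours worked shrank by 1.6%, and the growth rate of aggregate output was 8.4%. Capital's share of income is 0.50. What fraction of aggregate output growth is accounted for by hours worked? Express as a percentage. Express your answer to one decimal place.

Labor's share = 1 − 0.5 = 0.5.
Hours worked contributed 0.5 × (-1.6) = -0.8 pp.
Share of growth = -0.8 / 8.4 × 100 = -9.524%.

Hours worked accounted for -9.5% of growth.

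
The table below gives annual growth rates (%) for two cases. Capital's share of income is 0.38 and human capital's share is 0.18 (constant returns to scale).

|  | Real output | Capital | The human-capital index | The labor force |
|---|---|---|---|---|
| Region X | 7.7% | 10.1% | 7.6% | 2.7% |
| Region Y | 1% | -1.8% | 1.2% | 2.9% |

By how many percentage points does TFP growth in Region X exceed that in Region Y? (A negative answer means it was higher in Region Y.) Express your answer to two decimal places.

Labor's share = 1 − 0.38 − 0.18 = 0.44.
Region X: TFP = 7.7 − 3.838 − 1.368 − 1.188 = 1.306%.
Region Y: TFP = 1 + 0.684 − 0.216 − 1.276 = 0.192%.
Difference = 1.306 − (0.192) = 1.114 pp.

1.11 percentage points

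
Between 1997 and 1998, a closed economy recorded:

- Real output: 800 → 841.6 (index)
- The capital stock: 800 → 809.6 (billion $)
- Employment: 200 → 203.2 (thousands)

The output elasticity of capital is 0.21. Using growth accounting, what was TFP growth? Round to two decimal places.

3.68%

Real output growth = (841.6 − 800) / 800 = 5.2%.
The capital stock growth = (809.6 − 800) / 800 = 1.2%.
Employment growth = (203.2 − 200) / 200 = 1.6%.
Labor's share = 1 − 0.21 = 0.79.
The capital stock: 0.21 × 1.2 = 0.252 pp.
Employment: 0.79 × 1.6 = 1.264 pp.
TFP growth = 5.2 − 1.516 = 3.684%.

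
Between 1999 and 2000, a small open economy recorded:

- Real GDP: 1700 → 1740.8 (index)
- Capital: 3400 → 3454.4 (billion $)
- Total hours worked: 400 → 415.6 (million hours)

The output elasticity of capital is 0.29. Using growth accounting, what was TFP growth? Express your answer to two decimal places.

-0.83%

Real GDP growth = (1740.8 − 1700) / 1700 = 2.4%.
Capital growth = (3454.4 − 3400) / 3400 = 1.6%.
Total hours worked growth = (415.6 − 400) / 400 = 3.9%.
Labor's share = 1 − 0.29 = 0.71.
Capital: 0.29 × 1.6 = 0.464 pp.
Total hours worked: 0.71 × 3.9 = 2.769 pp.
TFP growth = 2.4 − 3.233 = -0.833%.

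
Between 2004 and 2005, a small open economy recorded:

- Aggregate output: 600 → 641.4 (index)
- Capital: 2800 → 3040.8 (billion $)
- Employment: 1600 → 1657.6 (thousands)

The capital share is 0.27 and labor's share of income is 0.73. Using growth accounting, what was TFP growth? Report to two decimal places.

TFP grew 1.95%.

Aggregate output growth = (641.4 − 600) / 600 = 6.9%.
Capital growth = (3040.8 − 2800) / 2800 = 8.6%.
Employment growth = (1657.6 − 1600) / 1600 = 3.6%.
Labor's share = 1 − 0.27 = 0.73.
Capital: 0.27 × 8.6 = 2.322 pp.
Employment: 0.73 × 3.6 = 2.628 pp.
TFP growth = 6.9 − 4.95 = 1.95%.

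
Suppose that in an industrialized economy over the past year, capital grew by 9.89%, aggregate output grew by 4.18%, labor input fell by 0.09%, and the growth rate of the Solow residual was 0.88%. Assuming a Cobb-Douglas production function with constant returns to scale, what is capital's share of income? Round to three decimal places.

gY = gA + α·gK + (1−α)·gL, so gY − gA − gL = α(gK − gL).
4.18 − 0.88 + 0.09 = α × (9.89 − (-0.09)).
3.39 = 9.98 α, so α = 0.33968.

Capital's share of income is 0.340.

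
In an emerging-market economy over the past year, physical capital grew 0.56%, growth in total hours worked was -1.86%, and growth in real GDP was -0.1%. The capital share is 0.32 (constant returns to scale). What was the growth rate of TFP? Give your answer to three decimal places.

TFP grew 0.986%.

Labor's share = 1 − 0.32 = 0.68.
Physical capital: 0.32 × 0.56 = 0.1792 pp.
Total hours worked: 0.68 × (-1.86) = -1.2648 pp.
TFP growth = -0.1 + 1.0856 = 0.9856%.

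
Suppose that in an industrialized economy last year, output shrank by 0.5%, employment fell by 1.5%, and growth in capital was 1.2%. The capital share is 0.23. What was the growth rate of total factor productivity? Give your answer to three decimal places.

0.379%

Labor's share = 1 − 0.23 = 0.77.
Capital: 0.23 × 1.2 = 0.276 pp.
Employment: 0.77 × (-1.5) = -1.155 pp.
TFP growth = -0.5 + 0.879 = 0.379%.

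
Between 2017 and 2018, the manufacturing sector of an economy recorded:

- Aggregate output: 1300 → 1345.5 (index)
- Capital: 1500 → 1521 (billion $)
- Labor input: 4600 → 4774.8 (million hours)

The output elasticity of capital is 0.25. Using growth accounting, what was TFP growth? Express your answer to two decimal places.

0.30%

Aggregate output growth = (1345.5 − 1300) / 1300 = 3.5%.
Capital growth = (1521 − 1500) / 1500 = 1.4%.
Labor input growth = (4774.8 − 4600) / 4600 = 3.8%.
Labor's share = 1 − 0.25 = 0.75.
Capital: 0.25 × 1.4 = 0.35 pp.
Labor input: 0.75 × 3.8 = 2.85 pp.
TFP growth = 3.5 − 3.2 = 0.3%.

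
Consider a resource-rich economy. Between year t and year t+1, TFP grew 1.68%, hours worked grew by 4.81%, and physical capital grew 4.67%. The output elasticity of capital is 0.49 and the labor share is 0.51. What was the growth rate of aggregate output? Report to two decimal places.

6.42%

Labor's share = 1 − 0.49 = 0.51.
Physical capital: 0.49 × 4.67 = 2.2883 pp.
Hours worked: 0.51 × 4.81 = 2.4531 pp.
Output growth = 1.68 + 4.7414 = 6.4214%.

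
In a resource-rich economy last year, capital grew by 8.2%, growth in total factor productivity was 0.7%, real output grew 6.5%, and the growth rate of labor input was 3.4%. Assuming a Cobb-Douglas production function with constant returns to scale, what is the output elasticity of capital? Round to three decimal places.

0.500

gY = gA + α·gK + (1−α)·gL, so gY − gA − gL = α(gK − gL).
6.5 − 0.7 − 3.4 = α × (8.2 − 3.4).
2.4 = 4.8 α, so α = 0.5.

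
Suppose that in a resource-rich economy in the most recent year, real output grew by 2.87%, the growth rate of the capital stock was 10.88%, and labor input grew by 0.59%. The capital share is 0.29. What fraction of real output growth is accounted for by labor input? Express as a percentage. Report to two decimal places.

Labor's share = 1 − 0.29 = 0.71.
Labor input contributed 0.71 × 0.59 = 0.4189 pp.
Share of growth = 0.4189 / 2.87 × 100 = 14.5958%.

Labor input accounted for 14.60% of growth.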